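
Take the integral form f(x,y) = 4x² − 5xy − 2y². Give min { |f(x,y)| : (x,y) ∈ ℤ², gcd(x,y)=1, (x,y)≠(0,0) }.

descent: ρ → (-2,5,4)  [lands on river]
river: ρ → (4,3,-3)
river: ρ → (-3,3,4)
river: ρ → (4,5,-2)
river: ρ → (-2,7,1)
river: ρ → (1,7,-2)
closes: descent 1, river 6
min |a| on river = 1

1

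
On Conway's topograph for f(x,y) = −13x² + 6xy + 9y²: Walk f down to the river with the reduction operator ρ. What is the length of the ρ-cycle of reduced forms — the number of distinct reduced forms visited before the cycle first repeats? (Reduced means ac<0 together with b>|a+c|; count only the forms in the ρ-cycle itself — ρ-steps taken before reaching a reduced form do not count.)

D = 504, ⌊√D⌋ = 22
river: ρ → (9,12,-10)
river: ρ → (-10,8,11)
river: ρ → (11,14,-7)
river: ρ → (-7,14,11)
river: ρ → (11,8,-10)
river: ρ → (-10,12,9)
river: ρ → (9,6,-13)
river: ρ → (-13,20,2)
river: ρ → (2,20,-13)
river: ρ → (-13,6,9)
ρ-cycle length = 10 (tail of 0 descent steps not counted)

10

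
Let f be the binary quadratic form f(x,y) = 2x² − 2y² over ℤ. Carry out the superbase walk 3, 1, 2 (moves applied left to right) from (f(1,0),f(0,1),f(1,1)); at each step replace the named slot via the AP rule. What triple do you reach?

start (2,-2,0) = (f(1,0),f(0,1),f(1,1))
replace slot 3: 2·(2+(-2)) − 0 = 0 → (2,-2,0)
replace slot 1: 2·((-2)+0) − 2 = -6 → (-6,-2,0)
replace slot 2: 2·((-6)+0) − (-2) = -10 → (-6,-10,0)

-6,-10,0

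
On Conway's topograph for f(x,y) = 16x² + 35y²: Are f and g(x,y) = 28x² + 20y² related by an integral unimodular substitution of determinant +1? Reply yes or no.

D₁ = -2240, D₂ = -2240
f: reduced (well bottom): (16,0,35) with a≤c, −a<b≤a
g: flip: (28,0,20)→(20,0,28)
g: reduced (well bottom): (20,0,28) with a≤c, −a<b≤a
reduced forms (16, 0, 35) vs (20, 0, 28) ⇒ inequivalent

no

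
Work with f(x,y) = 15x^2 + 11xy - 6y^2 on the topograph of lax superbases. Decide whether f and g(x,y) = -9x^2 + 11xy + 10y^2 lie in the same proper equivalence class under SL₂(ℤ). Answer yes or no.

D₁ = 481, D₂ = 481
river cycle of f (length 26): (-6, 13, 13), (13, 13, -6), (-6, 11, 15), (15, 19, -2), (-2, 21, 5), (5, 19, -6), (-6, 17, 8), (8, 15, -8), (-8, 17, 6), (6, 19, -5), … (16 more)
river cycle of g (length 30): (10, 9, -10), (-10, 11, 9), (9, 7, -12), (-12, 17, 4), (4, 15, -16), (-16, 17, 3), (3, 19, -10), (-10, 21, 1), (1, 21, -10), (-10, 19, 3), … (20 more)
cycles differ ⇒ inequivalent

no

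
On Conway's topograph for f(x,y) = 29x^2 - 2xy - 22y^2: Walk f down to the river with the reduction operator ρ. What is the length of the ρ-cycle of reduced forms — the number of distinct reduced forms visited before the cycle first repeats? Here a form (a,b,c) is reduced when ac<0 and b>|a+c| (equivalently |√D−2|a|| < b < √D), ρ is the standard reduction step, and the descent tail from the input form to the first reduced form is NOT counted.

D = 2556, ⌊√D⌋ = 50
descent: ρ → (-22,46,5)  [lands on river]
river: ρ → (5,44,-31)
river: ρ → (-31,18,18)
river: ρ → (18,18,-31)
river: ρ → (-31,44,5)
river: ρ → (5,46,-22)
river: ρ → (-22,42,9)
river: ρ → (9,48,-7)
river: ρ → (-7,50,2)
river: ρ → (2,50,-7)
river: ρ → (-7,48,9)
river: ρ → (9,42,-22)
ρ-cycle length = 12 (tail of 1 descent step not counted)

12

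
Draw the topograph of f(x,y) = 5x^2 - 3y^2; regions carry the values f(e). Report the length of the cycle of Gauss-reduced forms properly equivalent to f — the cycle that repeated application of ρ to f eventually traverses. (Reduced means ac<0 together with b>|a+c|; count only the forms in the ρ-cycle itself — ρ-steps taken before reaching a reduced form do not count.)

D = 60, ⌊√D⌋ = 7
descent: ρ → (-3,6,2)  [lands on river]
river: ρ → (2,6,-3)
ρ-cycle length = 2 (tail of 1 descent step not counted)

2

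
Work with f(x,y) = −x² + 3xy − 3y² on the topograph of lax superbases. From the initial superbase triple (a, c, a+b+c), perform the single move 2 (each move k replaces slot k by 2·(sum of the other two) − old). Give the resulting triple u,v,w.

start (-1,-3,-1) = (f(1,0),f(0,1),f(1,1))
replace slot 2: 2·((-1)+(-1)) − (-3) = -1 → (-1,-1,-1)

-1,-1,-1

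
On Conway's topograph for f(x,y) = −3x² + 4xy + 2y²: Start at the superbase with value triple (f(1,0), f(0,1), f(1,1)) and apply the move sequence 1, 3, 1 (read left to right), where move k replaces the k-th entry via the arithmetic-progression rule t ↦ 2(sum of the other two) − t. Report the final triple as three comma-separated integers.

start (-3,2,3) = (f(1,0),f(0,1),f(1,1))
replace slot 1: 2·(2+3) − (-3) = 13 → (13,2,3)
replace slot 3: 2·(13+2) − 3 = 27 → (13,2,27)
replace slot 1: 2·(2+27) − 13 = 45 → (45,2,27)

45,2,27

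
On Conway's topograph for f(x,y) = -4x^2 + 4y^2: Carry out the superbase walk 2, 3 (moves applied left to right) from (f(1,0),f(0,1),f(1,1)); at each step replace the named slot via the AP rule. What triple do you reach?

start (-4,4,0) = (f(1,0),f(0,1),f(1,1))
replace slot 2: 2·((-4)+0) − 4 = -12 → (-4,-12,0)
replace slot 3: 2·((-4)+(-12)) − 0 = -32 → (-4,-12,-32)

-4,-12,-32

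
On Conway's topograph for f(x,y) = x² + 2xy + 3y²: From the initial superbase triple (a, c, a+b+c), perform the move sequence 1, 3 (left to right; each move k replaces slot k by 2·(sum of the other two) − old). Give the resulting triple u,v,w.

start (1,3,6) = (f(1,0),f(0,1),f(1,1))
replace slot 1: 2·(3+6) − 1 = 17 → (17,3,6)
replace slot 3: 2·(17+3) − 6 = 34 → (17,3,34)

17,3,34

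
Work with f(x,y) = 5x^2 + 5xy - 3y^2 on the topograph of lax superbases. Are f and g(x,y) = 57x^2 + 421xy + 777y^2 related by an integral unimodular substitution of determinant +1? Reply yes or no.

D₁ = 85, D₂ = 85
river cycle of f (length 6): (-3, 7, 3), (3, 5, -5), (-5, 5, 3), (3, 7, -3), (-3, 5, 5), (5, 5, -3)
river cycle of g (length 6): (5, 5, -3), (-3, 7, 3), (3, 5, -5), (-5, 5, 3), (3, 7, -3), (-3, 5, 5)
cycles coincide ⇒ equivalent

yes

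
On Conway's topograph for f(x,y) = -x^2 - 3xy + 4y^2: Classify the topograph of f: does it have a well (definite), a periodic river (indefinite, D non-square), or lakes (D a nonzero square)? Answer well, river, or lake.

D = b²−4ac = (-3)² − 4·(-1)·4 = 25
D = 5² is a perfect square ⇒ form factors over ℤ ⇒ lakes

lake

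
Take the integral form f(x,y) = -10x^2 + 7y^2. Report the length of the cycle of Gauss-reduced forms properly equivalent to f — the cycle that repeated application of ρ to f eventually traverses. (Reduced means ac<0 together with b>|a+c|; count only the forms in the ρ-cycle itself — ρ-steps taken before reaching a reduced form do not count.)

D = 280, ⌊√D⌋ = 16
descent: ρ → (7,14,-3)  [lands on river]
river: ρ → (-3,16,2)
river: ρ → (2,16,-3)
river: ρ → (-3,14,7)
ρ-cycle length = 4 (tail of 1 descent step not counted)

4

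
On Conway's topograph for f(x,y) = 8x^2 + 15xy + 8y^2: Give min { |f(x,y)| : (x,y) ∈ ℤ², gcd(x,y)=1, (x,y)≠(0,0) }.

translate: b→-1 (≡15 mod 16), so (8,15,8)→(8,-1,1)
flip: (8,-1,1)→(1,1,8)
reduced (well bottom): (1,1,8) with a≤c, −a<b≤a
well minimum = a = 1

1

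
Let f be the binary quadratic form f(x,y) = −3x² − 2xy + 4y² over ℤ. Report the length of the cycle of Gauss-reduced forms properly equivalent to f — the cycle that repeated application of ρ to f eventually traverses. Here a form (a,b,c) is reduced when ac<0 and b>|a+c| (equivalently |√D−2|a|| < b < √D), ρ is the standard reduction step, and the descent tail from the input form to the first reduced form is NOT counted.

D = 52, ⌊√D⌋ = 7
descent: ρ → (4,2,-3)  [lands on river]
river: ρ → (-3,4,3)
river: ρ → (3,2,-4)
river: ρ → (-4,6,1)
river: ρ → (1,6,-4)
river: ρ → (-4,2,3)
river: ρ → (3,4,-3)
river: ρ → (-3,2,4)
river: ρ → (4,6,-1)
river: ρ → (-1,6,4)
ρ-cycle length = 10 (tail of 1 descent step not counted)

10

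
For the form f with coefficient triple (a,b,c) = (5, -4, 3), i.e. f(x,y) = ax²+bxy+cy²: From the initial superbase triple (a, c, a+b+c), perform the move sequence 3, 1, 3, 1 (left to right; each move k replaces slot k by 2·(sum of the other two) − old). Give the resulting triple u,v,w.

start (5,3,4) = (f(1,0),f(0,1),f(1,1))
replace slot 3: 2·(5+3) − 4 = 12 → (5,3,12)
replace slot 1: 2·(3+12) − 5 = 25 → (25,3,12)
replace slot 3: 2·(25+3) − 12 = 44 → (25,3,44)
replace slot 1: 2·(3+44) − 25 = 69 → (69,3,44)

69,3,44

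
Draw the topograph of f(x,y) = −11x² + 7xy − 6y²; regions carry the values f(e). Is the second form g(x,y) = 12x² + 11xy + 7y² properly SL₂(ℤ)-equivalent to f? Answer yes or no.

D₁ = -215, D₂ = -215
f is negative-definite; reduce −f:
−f: flip: (11,-7,6)→(6,7,11)
−f: translate: b→-5 (≡7 mod 12), so (6,7,11)→(6,-5,10)
−f: reduced (well bottom): (6,-5,10) with a≤c, −a<b≤a
flip sign back: reduced form of f is (-6,5,-10)
g: flip: (12,11,7)→(7,-11,12)
g: translate: b→3 (≡-11 mod 14), so (7,-11,12)→(7,3,8)
g: reduced (well bottom): (7,3,8) with a≤c, −a<b≤a
reduced forms (-6, 5, -10) vs (7, 3, 8) ⇒ inequivalent

no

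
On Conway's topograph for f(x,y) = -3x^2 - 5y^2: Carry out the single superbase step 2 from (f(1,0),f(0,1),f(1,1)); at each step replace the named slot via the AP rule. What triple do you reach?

start (-3,-5,-8) = (f(1,0),f(0,1),f(1,1))
replace slot 2: 2·((-3)+(-8)) − (-5) = -17 → (-3,-17,-8)

-3,-17,-8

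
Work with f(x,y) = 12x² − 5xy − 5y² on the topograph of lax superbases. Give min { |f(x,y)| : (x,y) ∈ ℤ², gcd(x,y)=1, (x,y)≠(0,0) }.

descent: ρ → (-5,15,2)  [lands on river]
river: ρ → (2,13,-12)
river: ρ → (-12,11,3)
river: ρ → (3,13,-8)
river: ρ → (-8,3,8)
river: ρ → (8,13,-3)
river: ρ → (-3,11,12)
river: ρ → (12,13,-2)
river: ρ → (-2,15,5)
river: ρ → (5,15,-2)
river: ρ → (-2,13,12)
river: ρ → (12,11,-3)
river: ρ → (-3,13,8)
river: ρ → (8,3,-8)
river: ρ → (-8,13,3)
river: ρ → (3,11,-12)
river: ρ → (-12,13,2)
river: ρ → (2,15,-5)
closes: descent 1, river 18
min |a| on river = 2

2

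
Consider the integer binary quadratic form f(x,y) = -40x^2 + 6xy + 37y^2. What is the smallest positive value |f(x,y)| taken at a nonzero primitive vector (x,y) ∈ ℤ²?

river: ρ → (37,68,-9)
river: ρ → (-9,76,5)
river: ρ → (5,74,-24)
river: ρ → (-24,70,11)
river: ρ → (11,62,-48)
river: ρ → (-48,34,25)
river: ρ → (25,66,-16)
river: ρ → (-16,62,33)
river: ρ → (33,70,-8)
river: ρ → (-8,74,15)
river: ρ → (15,76,-3)
river: ρ → (-3,74,40)
river: ρ → (40,6,-37)
river: ρ → (-37,68,9)
river: ρ → (9,76,-5)
river: ρ → (-5,74,24)
river: ρ → (24,70,-11)
river: ρ → (-11,62,48)
river: ρ → (48,34,-25)
river: ρ → (-25,66,16)
river: ρ → (16,62,-33)
river: ρ → (-33,70,8)
river: ρ → (8,74,-15)
river: ρ → (-15,76,3)
river: ρ → (3,74,-40)
river: ρ → (-40,6,37)
closes: descent 0, river 26
min |a| on river = 3

3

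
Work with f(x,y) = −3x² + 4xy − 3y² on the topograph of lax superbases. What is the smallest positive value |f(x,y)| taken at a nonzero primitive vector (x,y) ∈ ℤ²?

translate: b→2 (≡-4 mod 6), so (3,-4,3)→(3,2,2)
flip: (3,2,2)→(2,-2,3)
translate: b→2 (≡-2 mod 4), so (2,-2,3)→(2,2,3)
reduced (well bottom): (2,2,3) with a≤c, −a<b≤a
well minimum |f| = |-2| = 2 (negative-definite)

2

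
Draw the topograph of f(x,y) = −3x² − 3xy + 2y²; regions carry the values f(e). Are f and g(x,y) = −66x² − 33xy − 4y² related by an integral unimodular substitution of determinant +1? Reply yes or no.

D₁ = 33, D₂ = 33
river cycle of f (length 4): (2, 3, -3), (-3, 3, 2), (2, 5, -1), (-1, 5, 2)
river cycle of g (length 4): (2, 3, -3), (-3, 3, 2), (2, 5, -1), (-1, 5, 2)
cycles coincide ⇒ equivalent

yes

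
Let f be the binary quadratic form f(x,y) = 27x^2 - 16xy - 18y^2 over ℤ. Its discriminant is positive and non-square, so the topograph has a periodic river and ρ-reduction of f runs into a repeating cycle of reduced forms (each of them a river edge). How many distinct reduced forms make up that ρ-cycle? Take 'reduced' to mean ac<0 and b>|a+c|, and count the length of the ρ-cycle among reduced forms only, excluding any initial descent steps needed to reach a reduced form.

D = 2200, ⌊√D⌋ = 46
descent: ρ → (-18,16,27)  [lands on river]
river: ρ → (27,38,-7)
river: ρ → (-7,46,3)
river: ρ → (3,44,-22)
river: ρ → (-22,44,3)
river: ρ → (3,46,-7)
river: ρ → (-7,38,27)
river: ρ → (27,16,-18)
river: ρ → (-18,20,25)
river: ρ → (25,30,-13)
river: ρ → (-13,22,33)
river: ρ → (33,44,-2)
river: ρ → (-2,44,33)
river: ρ → (33,22,-13)
river: ρ → (-13,30,25)
river: ρ → (25,20,-18)
ρ-cycle length = 16 (tail of 1 descent step not counted)

16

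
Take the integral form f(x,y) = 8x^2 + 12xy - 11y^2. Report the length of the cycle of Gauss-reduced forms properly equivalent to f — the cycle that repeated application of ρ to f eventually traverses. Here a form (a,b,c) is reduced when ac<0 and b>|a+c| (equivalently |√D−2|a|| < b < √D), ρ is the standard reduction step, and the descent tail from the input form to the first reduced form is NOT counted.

D = 496, ⌊√D⌋ = 22
river: ρ → (-11,10,9)
river: ρ → (9,8,-12)
river: ρ → (-12,16,5)
river: ρ → (5,14,-15)
river: ρ → (-15,16,4)
river: ρ → (4,16,-15)
river: ρ → (-15,14,5)
river: ρ → (5,16,-12)
river: ρ → (-12,8,9)
river: ρ → (9,10,-11)
river: ρ → (-11,12,8)
river: ρ → (8,20,-3)
river: ρ → (-3,22,1)
river: ρ → (1,22,-3)
river: ρ → (-3,20,8)
river: ρ → (8,12,-11)
ρ-cycle length = 16 (tail of 0 descent steps not counted)

16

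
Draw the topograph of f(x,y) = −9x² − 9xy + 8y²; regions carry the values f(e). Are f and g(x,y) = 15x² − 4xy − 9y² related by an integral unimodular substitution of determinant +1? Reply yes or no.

D₁ = 369, D₂ = 556
discriminants differ ⇒ not SL₂(ℤ)-equivalent

no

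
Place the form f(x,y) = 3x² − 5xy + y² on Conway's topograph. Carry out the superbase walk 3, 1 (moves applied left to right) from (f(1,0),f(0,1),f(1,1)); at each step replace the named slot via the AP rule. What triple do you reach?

start (3,1,-1) = (f(1,0),f(0,1),f(1,1))
replace slot 3: 2·(3+1) − (-1) = 9 → (3,1,9)
replace slot 1: 2·(1+9) − 3 = 17 → (17,1,9)

17,1,9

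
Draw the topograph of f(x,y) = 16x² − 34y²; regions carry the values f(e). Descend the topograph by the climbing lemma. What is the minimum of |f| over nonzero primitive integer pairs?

descent: ρ → (-34,0,16)
descent: ρ → (16,32,-18)  [lands on river]
river: ρ → (-18,40,8)
river: ρ → (8,40,-18)
river: ρ → (-18,32,16)
closes: descent 2, river 4
min |a| on river = 8

8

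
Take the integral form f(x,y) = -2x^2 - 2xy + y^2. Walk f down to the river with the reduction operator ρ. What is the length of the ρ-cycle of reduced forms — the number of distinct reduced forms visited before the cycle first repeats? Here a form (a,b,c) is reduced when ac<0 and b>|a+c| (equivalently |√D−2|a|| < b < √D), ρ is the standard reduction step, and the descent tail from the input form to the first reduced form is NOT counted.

D = 12, ⌊√D⌋ = 3
descent: ρ → (1,2,-2)  [lands on river]
river: ρ → (-2,2,1)
ρ-cycle length = 2 (tail of 1 descent step not counted)

2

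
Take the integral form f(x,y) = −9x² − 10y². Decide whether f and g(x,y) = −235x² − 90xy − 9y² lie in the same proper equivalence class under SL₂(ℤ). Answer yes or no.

D₁ = -360, D₂ = -360
f is negative-definite; reduce −f:
−f: reduced (well bottom): (9,0,10) with a≤c, −a<b≤a
flip sign back: reduced form of f is (-9,0,-10)
g is negative-definite; reduce −g:
−g: flip: (235,90,9)→(9,-90,235)
−g: translate: b→0 (≡-90 mod 18), so (9,-90,235)→(9,0,10)
−g: reduced (well bottom): (9,0,10) with a≤c, −a<b≤a
flip sign back: reduced form of g is (-9,0,-10)
reduced forms (-9, 0, -10) vs (-9, 0, -10) ⇒ equivalent

yes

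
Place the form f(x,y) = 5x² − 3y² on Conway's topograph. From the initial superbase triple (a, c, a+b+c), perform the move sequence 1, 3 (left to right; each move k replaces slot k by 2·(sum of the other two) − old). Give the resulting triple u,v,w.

start (5,-3,2) = (f(1,0),f(0,1),f(1,1))
replace slot 1: 2·((-3)+2) − 5 = -7 → (-7,-3,2)
replace slot 3: 2·((-7)+(-3)) − 2 = -22 → (-7,-3,-22)

-7,-3,-22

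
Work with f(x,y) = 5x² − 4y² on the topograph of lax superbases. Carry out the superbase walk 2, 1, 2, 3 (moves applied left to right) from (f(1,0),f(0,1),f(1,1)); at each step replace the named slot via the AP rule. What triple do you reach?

start (5,-4,1) = (f(1,0),f(0,1),f(1,1))
replace slot 2: 2·(5+1) − (-4) = 16 → (5,16,1)
replace slot 1: 2·(16+1) − 5 = 29 → (29,16,1)
replace slot 2: 2·(29+1) − 16 = 44 → (29,44,1)
replace slot 3: 2·(29+44) − 1 = 145 → (29,44,145)

29,44,145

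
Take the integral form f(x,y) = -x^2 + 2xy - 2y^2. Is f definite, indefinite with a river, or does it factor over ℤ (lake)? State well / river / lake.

D = b²−4ac = 2² − 4·(-1)·(-2) = -4
D < 0 ⇒ definite ⇒ every region one sign ⇒ single well

well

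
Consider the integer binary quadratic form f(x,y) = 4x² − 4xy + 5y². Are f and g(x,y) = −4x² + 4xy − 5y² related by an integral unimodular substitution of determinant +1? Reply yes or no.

D₁ = -64, D₂ = -64
f: translate: b→4 (≡-4 mod 8), so (4,-4,5)→(4,4,5)
f: reduced (well bottom): (4,4,5) with a≤c, −a<b≤a
g is negative-definite; reduce −g:
−g: translate: b→4 (≡-4 mod 8), so (4,-4,5)→(4,4,5)
−g: reduced (well bottom): (4,4,5) with a≤c, −a<b≤a
flip sign back: reduced form of g is (-4,-4,-5)
reduced forms (4, 4, 5) vs (-4, -4, -5) ⇒ inequivalent

no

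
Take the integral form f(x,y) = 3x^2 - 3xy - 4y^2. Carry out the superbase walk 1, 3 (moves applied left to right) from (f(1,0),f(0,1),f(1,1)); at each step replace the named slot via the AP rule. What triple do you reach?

start (3,-4,-4) = (f(1,0),f(0,1),f(1,1))
replace slot 1: 2·((-4)+(-4)) − 3 = -19 → (-19,-4,-4)
replace slot 3: 2·((-19)+(-4)) − (-4) = -42 → (-19,-4,-42)

-19,-4,-42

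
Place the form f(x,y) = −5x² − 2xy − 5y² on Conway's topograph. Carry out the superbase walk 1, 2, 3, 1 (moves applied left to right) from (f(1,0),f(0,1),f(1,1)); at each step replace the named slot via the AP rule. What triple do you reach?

start (-5,-5,-12) = (f(1,0),f(0,1),f(1,1))
replace slot 1: 2·((-5)+(-12)) − (-5) = -29 → (-29,-5,-12)
replace slot 2: 2·((-29)+(-12)) − (-5) = -77 → (-29,-77,-12)
replace slot 3: 2·((-29)+(-77)) − (-12) = -200 → (-29,-77,-200)
replace slot 1: 2·((-77)+(-200)) − (-29) = -525 → (-525,-77,-200)

-525,-77,-200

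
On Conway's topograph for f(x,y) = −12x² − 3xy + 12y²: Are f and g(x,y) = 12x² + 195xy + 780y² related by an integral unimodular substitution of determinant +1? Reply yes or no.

D₁ = 585, D₂ = 585
river cycle of f (length 6): (12, 3, -12), (-12, 21, 3), (3, 21, -12), (-12, 3, 12), (12, 21, -3), (-3, 21, 12)
river cycle of g (length 6): (12, 3, -12), (-12, 21, 3), (3, 21, -12), (-12, 3, 12), (12, 21, -3), (-3, 21, 12)
cycles coincide ⇒ equivalent

yes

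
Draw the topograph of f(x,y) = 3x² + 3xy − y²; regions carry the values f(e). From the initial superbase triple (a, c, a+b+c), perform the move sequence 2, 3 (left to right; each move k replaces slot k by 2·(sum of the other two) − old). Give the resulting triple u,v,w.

start (3,-1,5) = (f(1,0),f(0,1),f(1,1))
replace slot 2: 2·(3+5) − (-1) = 17 → (3,17,5)
replace slot 3: 2·(3+17) − 5 = 35 → (3,17,35)

3,17,35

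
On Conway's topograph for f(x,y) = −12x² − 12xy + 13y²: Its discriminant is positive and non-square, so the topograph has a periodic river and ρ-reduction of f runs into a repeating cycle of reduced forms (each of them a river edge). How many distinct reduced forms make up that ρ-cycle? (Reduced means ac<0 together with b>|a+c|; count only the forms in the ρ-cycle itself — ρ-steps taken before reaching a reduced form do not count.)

D = 768, ⌊√D⌋ = 27
descent: ρ → (13,12,-12)  [lands on river]
river: ρ → (-12,12,13)
river: ρ → (13,14,-11)
river: ρ → (-11,8,16)
river: ρ → (16,24,-3)
river: ρ → (-3,24,16)
river: ρ → (16,8,-11)
river: ρ → (-11,14,13)
ρ-cycle length = 8 (tail of 1 descent step not counted)

8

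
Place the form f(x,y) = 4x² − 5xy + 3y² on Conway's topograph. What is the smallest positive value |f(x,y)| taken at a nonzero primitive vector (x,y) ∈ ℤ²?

translate: b→3 (≡-5 mod 8), so (4,-5,3)→(4,3,2)
flip: (4,3,2)→(2,-3,4)
translate: b→1 (≡-3 mod 4), so (2,-3,4)→(2,1,3)
reduced (well bottom): (2,1,3) with a≤c, −a<b≤a
well minimum = a = 2

2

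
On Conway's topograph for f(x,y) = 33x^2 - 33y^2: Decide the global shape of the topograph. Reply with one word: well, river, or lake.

D = b²−4ac = 0² − 4·33·(-33) = 4356
D = 66² is a perfect square ⇒ form factors over ℤ ⇒ lakes

lake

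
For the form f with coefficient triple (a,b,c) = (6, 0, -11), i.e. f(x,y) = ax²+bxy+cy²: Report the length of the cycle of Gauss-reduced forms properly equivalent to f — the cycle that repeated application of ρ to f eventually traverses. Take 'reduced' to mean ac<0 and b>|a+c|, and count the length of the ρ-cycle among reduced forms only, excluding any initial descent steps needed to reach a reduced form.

D = 264, ⌊√D⌋ = 16
descent: ρ → (-11,0,6)
descent: ρ → (6,12,-5)  [lands on river]
river: ρ → (-5,8,10)
river: ρ → (10,12,-3)
river: ρ → (-3,12,10)
river: ρ → (10,8,-5)
river: ρ → (-5,12,6)
ρ-cycle length = 6 (tail of 2 descent steps not counted)

6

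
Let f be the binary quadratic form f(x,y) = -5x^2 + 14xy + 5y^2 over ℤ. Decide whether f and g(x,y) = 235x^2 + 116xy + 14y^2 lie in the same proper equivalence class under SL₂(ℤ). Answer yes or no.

D₁ = 296, D₂ = 296
river cycle of f (length 6): (5, 16, -2), (-2, 16, 5), (5, 14, -5), (-5, 16, 2), (2, 16, -5), (-5, 14, 5)
river cycle of g (length 6): (-5, 14, 5), (5, 16, -2), (-2, 16, 5), (5, 14, -5), (-5, 16, 2), (2, 16, -5)
cycles coincide ⇒ equivalent

yes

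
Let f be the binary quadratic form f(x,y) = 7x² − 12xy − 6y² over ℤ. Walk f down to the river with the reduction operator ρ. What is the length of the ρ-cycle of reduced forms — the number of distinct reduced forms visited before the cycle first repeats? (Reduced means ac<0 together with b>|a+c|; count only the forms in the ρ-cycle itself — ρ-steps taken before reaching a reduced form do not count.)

D = 312, ⌊√D⌋ = 17
descent: ρ → (-6,12,7)  [lands on river]
river: ρ → (7,16,-2)
river: ρ → (-2,16,7)
river: ρ → (7,12,-6)
ρ-cycle length = 4 (tail of 1 descent step not counted)

4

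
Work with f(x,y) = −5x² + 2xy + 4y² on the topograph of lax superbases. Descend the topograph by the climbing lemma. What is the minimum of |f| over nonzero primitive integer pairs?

river: ρ → (4,6,-3)
river: ρ → (-3,6,4)
river: ρ → (4,2,-5)
river: ρ → (-5,8,1)
river: ρ → (1,8,-5)
river: ρ → (-5,2,4)
closes: descent 0, river 6
min |a| on river = 1

1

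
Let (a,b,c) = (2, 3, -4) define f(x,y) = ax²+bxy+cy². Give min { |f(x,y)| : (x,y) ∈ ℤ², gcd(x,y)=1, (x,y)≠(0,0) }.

river: ρ → (-4,5,1)
river: ρ → (1,5,-4)
river: ρ → (-4,3,2)
river: ρ → (2,5,-2)
river: ρ → (-2,3,4)
river: ρ → (4,5,-1)
river: ρ → (-1,5,4)
river: ρ → (4,3,-2)
river: ρ → (-2,5,2)
river: ρ → (2,3,-4)
closes: descent 0, river 10
min |a| on river = 1

1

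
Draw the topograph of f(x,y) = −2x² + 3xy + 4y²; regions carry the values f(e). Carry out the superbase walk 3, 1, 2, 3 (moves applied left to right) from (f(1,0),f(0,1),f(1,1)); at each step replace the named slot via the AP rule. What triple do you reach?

start (-2,4,5) = (f(1,0),f(0,1),f(1,1))
replace slot 3: 2·((-2)+4) − 5 = -1 → (-2,4,-1)
replace slot 1: 2·(4+(-1)) − (-2) = 8 → (8,4,-1)
replace slot 2: 2·(8+(-1)) − 4 = 10 → (8,10,-1)
replace slot 3: 2·(8+10) − (-1) = 37 → (8,10,37)

8,10,37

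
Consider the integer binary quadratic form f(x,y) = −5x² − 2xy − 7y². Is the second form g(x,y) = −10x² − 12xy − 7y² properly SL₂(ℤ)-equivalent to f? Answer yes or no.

D₁ = -136, D₂ = -136
f is negative-definite; reduce −f:
−f: reduced (well bottom): (5,2,7) with a≤c, −a<b≤a
flip sign back: reduced form of f is (-5,-2,-7)
g is negative-definite; reduce −g:
−g: translate: b→-8 (≡12 mod 20), so (10,12,7)→(10,-8,5)
−g: flip: (10,-8,5)→(5,8,10)
−g: translate: b→-2 (≡8 mod 10), so (5,8,10)→(5,-2,7)
−g: reduced (well bottom): (5,-2,7) with a≤c, −a<b≤a
flip sign back: reduced form of g is (-5,2,-7)
reduced forms (-5, -2, -7) vs (-5, 2, -7) ⇒ inequivalent

no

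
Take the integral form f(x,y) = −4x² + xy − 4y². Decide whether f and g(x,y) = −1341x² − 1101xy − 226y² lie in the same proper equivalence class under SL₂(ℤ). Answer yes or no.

D₁ = -63, D₂ = -63
f is negative-definite; reduce −f:
−f: flip: (4,-1,4)→(4,1,4)
−f: reduced (well bottom): (4,1,4) with a≤c, −a<b≤a
flip sign back: reduced form of f is (-4,-1,-4)
g is negative-definite; reduce −g:
−g: flip: (1341,1101,226)→(226,-1101,1341)
−g: translate: b→-197 (≡-1101 mod 452), so (226,-1101,1341)→(226,-197,43)
−g: flip: (226,-197,43)→(43,197,226)
−g: translate: b→25 (≡197 mod 86), so (43,197,226)→(43,25,4)
−g: flip: (43,25,4)→(4,-25,43)
−g: translate: b→-1 (≡-25 mod 8), so (4,-25,43)→(4,-1,4)
−g: flip: (4,-1,4)→(4,1,4)
−g: reduced (well bottom): (4,1,4) with a≤c, −a<b≤a
flip sign back: reduced form of g is (-4,-1,-4)
reduced forms (-4, -1, -4) vs (-4, -1, -4) ⇒ equivalent

yes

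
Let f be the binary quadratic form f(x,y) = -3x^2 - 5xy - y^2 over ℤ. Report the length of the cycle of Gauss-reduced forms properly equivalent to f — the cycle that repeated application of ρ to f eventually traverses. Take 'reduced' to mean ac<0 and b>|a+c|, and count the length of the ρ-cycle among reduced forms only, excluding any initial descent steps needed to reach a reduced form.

D = 13, ⌊√D⌋ = 3
descent: ρ → (-1,3,1)  [lands on river]
river: ρ → (1,3,-1)
ρ-cycle length = 2 (tail of 1 descent step not counted)

2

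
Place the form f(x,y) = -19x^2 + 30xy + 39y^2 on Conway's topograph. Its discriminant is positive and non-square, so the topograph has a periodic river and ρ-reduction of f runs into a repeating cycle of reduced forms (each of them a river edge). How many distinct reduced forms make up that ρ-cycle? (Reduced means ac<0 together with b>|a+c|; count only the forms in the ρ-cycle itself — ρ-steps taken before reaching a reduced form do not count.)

D = 3864, ⌊√D⌋ = 62
river: ρ → (39,48,-10)
river: ρ → (-10,52,29)
river: ρ → (29,6,-33)
river: ρ → (-33,60,2)
river: ρ → (2,60,-33)
river: ρ → (-33,6,29)
river: ρ → (29,52,-10)
river: ρ → (-10,48,39)
river: ρ → (39,30,-19)
river: ρ → (-19,46,23)
river: ρ → (23,46,-19)
river: ρ → (-19,30,39)
ρ-cycle length = 12 (tail of 0 descent steps not counted)

12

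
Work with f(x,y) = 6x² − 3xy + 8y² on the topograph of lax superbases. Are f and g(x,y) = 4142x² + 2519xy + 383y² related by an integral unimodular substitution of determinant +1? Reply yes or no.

D₁ = -183, D₂ = -183
f: reduced (well bottom): (6,-3,8) with a≤c, −a<b≤a
g: flip: (4142,2519,383)→(383,-2519,4142)
g: translate: b→-221 (≡-2519 mod 766), so (383,-2519,4142)→(383,-221,32)
g: flip: (383,-221,32)→(32,221,383)
g: translate: b→29 (≡221 mod 64), so (32,221,383)→(32,29,8)
g: flip: (32,29,8)→(8,-29,32)
g: translate: b→3 (≡-29 mod 16), so (8,-29,32)→(8,3,6)
g: flip: (8,3,6)→(6,-3,8)
g: reduced (well bottom): (6,-3,8) with a≤c, −a<b≤a
reduced forms (6, -3, 8) vs (6, -3, 8) ⇒ equivalent

yes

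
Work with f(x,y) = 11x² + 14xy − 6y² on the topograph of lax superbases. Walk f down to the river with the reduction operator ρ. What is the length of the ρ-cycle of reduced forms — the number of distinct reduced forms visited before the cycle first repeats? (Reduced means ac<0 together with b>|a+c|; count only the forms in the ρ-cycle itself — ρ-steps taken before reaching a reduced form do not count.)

D = 460, ⌊√D⌋ = 21
river: ρ → (-6,10,15)
river: ρ → (15,20,-1)
river: ρ → (-1,20,15)
river: ρ → (15,10,-6)
river: ρ → (-6,14,11)
river: ρ → (11,8,-9)
river: ρ → (-9,10,10)
river: ρ → (10,10,-9)
river: ρ → (-9,8,11)
river: ρ → (11,14,-6)
ρ-cycle length = 10 (tail of 0 descent steps not counted)

10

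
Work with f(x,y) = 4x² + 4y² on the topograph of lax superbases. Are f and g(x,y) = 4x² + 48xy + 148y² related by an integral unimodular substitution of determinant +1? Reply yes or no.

D₁ = -64, D₂ = -64
f: reduced (well bottom): (4,0,4) with a≤c, −a<b≤a
g: translate: b→0 (≡48 mod 8), so (4,48,148)→(4,0,4)
g: reduced (well bottom): (4,0,4) with a≤c, −a<b≤a
reduced forms (4, 0, 4) vs (4, 0, 4) ⇒ equivalent

yes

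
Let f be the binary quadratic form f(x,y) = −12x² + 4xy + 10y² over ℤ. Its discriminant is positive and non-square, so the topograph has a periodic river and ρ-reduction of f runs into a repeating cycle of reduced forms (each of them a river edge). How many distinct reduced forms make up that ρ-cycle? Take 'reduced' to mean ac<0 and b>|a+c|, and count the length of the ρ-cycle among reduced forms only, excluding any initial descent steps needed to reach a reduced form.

D = 496, ⌊√D⌋ = 22
river: ρ → (10,16,-6)
river: ρ → (-6,20,4)
river: ρ → (4,20,-6)
river: ρ → (-6,16,10)
river: ρ → (10,4,-12)
river: ρ → (-12,20,2)
river: ρ → (2,20,-12)
river: ρ → (-12,4,10)
ρ-cycle length = 8 (tail of 0 descent steps not counted)

8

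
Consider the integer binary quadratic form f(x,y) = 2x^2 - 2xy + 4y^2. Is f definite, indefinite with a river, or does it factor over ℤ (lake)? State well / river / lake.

D = b²−4ac = (-2)² − 4·2·4 = -28
D < 0 ⇒ definite ⇒ every region one sign ⇒ single well

well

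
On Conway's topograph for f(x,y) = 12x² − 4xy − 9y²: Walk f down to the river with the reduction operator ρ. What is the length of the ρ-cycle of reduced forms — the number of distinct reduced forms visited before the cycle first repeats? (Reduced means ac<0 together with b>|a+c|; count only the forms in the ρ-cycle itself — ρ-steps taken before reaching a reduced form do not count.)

D = 448, ⌊√D⌋ = 21
descent: ρ → (-9,4,12)  [lands on river]
river: ρ → (12,20,-1)
river: ρ → (-1,20,12)
river: ρ → (12,4,-9)
river: ρ → (-9,14,7)
river: ρ → (7,14,-9)
ρ-cycle length = 6 (tail of 1 descent step not counted)

6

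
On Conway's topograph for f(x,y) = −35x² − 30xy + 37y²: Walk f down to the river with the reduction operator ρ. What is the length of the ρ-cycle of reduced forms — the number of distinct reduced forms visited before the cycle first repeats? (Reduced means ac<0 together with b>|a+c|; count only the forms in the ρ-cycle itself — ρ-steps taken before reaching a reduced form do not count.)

D = 6080, ⌊√D⌋ = 77
descent: ρ → (37,30,-35)  [lands on river]
river: ρ → (-35,40,32)
river: ρ → (32,24,-43)
river: ρ → (-43,62,13)
river: ρ → (13,68,-28)
river: ρ → (-28,44,37)
ρ-cycle length = 6 (tail of 1 descent step not counted)

6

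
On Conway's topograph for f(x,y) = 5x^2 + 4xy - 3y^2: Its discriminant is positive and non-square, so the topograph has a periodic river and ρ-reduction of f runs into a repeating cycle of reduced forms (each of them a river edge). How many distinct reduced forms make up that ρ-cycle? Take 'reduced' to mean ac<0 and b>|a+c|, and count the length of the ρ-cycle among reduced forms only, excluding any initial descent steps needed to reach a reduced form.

D = 76, ⌊√D⌋ = 8
river: ρ → (-3,8,1)
river: ρ → (1,8,-3)
river: ρ → (-3,4,5)
river: ρ → (5,6,-2)
river: ρ → (-2,6,5)
river: ρ → (5,4,-3)
ρ-cycle length = 6 (tail of 0 descent steps not counted)

6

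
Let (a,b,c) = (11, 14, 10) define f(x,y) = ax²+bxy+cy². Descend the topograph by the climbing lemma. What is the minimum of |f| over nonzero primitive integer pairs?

translate: b→-8 (≡14 mod 22), so (11,14,10)→(11,-8,7)
flip: (11,-8,7)→(7,8,11)
translate: b→-6 (≡8 mod 14), so (7,8,11)→(7,-6,10)
reduced (well bottom): (7,-6,10) with a≤c, −a<b≤a
well minimum = a = 7

7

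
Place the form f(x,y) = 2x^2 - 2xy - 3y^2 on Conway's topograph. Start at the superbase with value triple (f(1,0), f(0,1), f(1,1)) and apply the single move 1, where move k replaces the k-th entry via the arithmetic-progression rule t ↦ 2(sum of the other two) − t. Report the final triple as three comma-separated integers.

start (2,-3,-3) = (f(1,0),f(0,1),f(1,1))
replace slot 1: 2·((-3)+(-3)) − 2 = -14 → (-14,-3,-3)

-14,-3,-3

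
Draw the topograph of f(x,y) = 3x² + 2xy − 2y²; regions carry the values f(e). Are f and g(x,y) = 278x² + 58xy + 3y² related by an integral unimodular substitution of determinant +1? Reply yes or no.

D₁ = 28, D₂ = 28
river cycle of f (length 4): (-2, 2, 3), (3, 4, -1), (-1, 4, 3), (3, 2, -2)
river cycle of g (length 4): (3, 2, -2), (-2, 2, 3), (3, 4, -1), (-1, 4, 3)
cycles coincide ⇒ equivalent

yes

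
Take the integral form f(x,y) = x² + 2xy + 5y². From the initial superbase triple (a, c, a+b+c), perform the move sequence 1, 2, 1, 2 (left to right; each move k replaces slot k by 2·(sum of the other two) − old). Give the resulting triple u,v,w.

start (1,5,8) = (f(1,0),f(0,1),f(1,1))
replace slot 1: 2·(5+8) − 1 = 25 → (25,5,8)
replace slot 2: 2·(25+8) − 5 = 61 → (25,61,8)
replace slot 1: 2·(61+8) − 25 = 113 → (113,61,8)
replace slot 2: 2·(113+8) − 61 = 181 → (113,181,8)

113,181,8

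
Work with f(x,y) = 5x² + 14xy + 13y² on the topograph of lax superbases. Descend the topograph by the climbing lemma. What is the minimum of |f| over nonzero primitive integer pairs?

translate: b→4 (≡14 mod 10), so (5,14,13)→(5,4,4)
flip: (5,4,4)→(4,-4,5)
translate: b→4 (≡-4 mod 8), so (4,-4,5)→(4,4,5)
reduced (well bottom): (4,4,5) with a≤c, −a<b≤a
well minimum = a = 4

4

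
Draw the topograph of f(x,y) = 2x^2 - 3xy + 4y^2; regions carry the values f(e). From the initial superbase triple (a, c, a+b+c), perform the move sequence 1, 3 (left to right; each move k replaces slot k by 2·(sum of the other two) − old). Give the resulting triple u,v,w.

start (2,4,3) = (f(1,0),f(0,1),f(1,1))
replace slot 1: 2·(4+3) − 2 = 12 → (12,4,3)
replace slot 3: 2·(12+4) − 3 = 29 → (12,4,29)

12,4,29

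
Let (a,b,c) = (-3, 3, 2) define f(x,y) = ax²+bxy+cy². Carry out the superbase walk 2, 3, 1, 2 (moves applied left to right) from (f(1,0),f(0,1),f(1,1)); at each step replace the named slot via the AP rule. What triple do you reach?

start (-3,2,2) = (f(1,0),f(0,1),f(1,1))
replace slot 2: 2·((-3)+2) − 2 = -4 → (-3,-4,2)
replace slot 3: 2·((-3)+(-4)) − 2 = -16 → (-3,-4,-16)
replace slot 1: 2·((-4)+(-16)) − (-3) = -37 → (-37,-4,-16)
replace slot 2: 2·((-37)+(-16)) − (-4) = -102 → (-37,-102,-16)

-37,-102,-16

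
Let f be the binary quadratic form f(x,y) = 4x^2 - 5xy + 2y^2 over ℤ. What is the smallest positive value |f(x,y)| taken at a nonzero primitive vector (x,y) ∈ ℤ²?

translate: b→3 (≡-5 mod 8), so (4,-5,2)→(4,3,1)
flip: (4,3,1)→(1,-3,4)
translate: b→1 (≡-3 mod 2), so (1,-3,4)→(1,1,2)
reduced (well bottom): (1,1,2) with a≤c, −a<b≤a
well minimum = a = 1

1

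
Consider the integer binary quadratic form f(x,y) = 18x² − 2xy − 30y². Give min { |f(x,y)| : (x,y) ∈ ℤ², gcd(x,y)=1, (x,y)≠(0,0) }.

descent: ρ → (-30,2,18)
descent: ρ → (18,34,-14)  [lands on river]
river: ρ → (-14,22,30)
river: ρ → (30,38,-6)
river: ρ → (-6,46,2)
river: ρ → (2,46,-6)
river: ρ → (-6,38,30)
river: ρ → (30,22,-14)
river: ρ → (-14,34,18)
river: ρ → (18,38,-10)
river: ρ → (-10,42,10)
river: ρ → (10,38,-18)
river: ρ → (-18,34,14)
river: ρ → (14,22,-30)
river: ρ → (-30,38,6)
river: ρ → (6,46,-2)
river: ρ → (-2,46,6)
river: ρ → (6,38,-30)
river: ρ → (-30,22,14)
river: ρ → (14,34,-18)
river: ρ → (-18,38,10)
river: ρ → (10,42,-10)
river: ρ → (-10,38,18)
closes: descent 2, river 22
min |a| on river = 2

2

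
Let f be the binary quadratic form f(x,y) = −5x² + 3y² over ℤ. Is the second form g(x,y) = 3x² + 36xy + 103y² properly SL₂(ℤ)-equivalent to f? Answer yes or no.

D₁ = 60, D₂ = 60
river cycle of f (length 2): (3, 6, -2), (-2, 6, 3)
river cycle of g (length 2): (3, 6, -2), (-2, 6, 3)
cycles coincide ⇒ equivalent

yes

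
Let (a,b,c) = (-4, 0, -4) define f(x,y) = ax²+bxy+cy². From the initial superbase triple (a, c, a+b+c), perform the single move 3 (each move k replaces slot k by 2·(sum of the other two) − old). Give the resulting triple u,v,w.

start (-4,-4,-8) = (f(1,0),f(0,1),f(1,1))
replace slot 3: 2·((-4)+(-4)) − (-8) = -8 → (-4,-4,-8)

-4,-4,-8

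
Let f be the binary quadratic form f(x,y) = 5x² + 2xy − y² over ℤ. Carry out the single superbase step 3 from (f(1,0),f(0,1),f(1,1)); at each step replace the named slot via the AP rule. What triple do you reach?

start (5,-1,6) = (f(1,0),f(0,1),f(1,1))
replace slot 3: 2·(5+(-1)) − 6 = 2 → (5,-1,2)

5,-1,2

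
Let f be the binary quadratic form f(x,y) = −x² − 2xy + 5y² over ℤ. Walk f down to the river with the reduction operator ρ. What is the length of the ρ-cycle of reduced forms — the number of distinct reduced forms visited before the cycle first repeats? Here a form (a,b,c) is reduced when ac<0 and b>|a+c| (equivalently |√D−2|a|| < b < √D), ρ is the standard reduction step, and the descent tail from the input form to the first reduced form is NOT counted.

D = 24, ⌊√D⌋ = 4
descent: ρ → (5,2,-1)
descent: ρ → (-1,4,2)  [lands on river]
river: ρ → (2,4,-1)
ρ-cycle length = 2 (tail of 2 descent steps not counted)

2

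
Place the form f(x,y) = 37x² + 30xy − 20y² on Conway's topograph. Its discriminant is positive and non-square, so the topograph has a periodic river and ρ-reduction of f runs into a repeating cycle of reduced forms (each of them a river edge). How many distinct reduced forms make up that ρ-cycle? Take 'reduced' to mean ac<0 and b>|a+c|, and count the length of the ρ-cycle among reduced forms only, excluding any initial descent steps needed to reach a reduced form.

D = 3860, ⌊√D⌋ = 62
river: ρ → (-20,50,17)
river: ρ → (17,52,-17)
river: ρ → (-17,50,20)
river: ρ → (20,30,-37)
river: ρ → (-37,44,13)
river: ρ → (13,60,-5)
river: ρ → (-5,60,13)
river: ρ → (13,44,-37)
river: ρ → (-37,30,20)
river: ρ → (20,50,-17)
river: ρ → (-17,52,17)
river: ρ → (17,50,-20)
river: ρ → (-20,30,37)
river: ρ → (37,44,-13)
river: ρ → (-13,60,5)
river: ρ → (5,60,-13)
river: ρ → (-13,44,37)
river: ρ → (37,30,-20)
ρ-cycle length = 18 (tail of 0 descent steps not counted)

18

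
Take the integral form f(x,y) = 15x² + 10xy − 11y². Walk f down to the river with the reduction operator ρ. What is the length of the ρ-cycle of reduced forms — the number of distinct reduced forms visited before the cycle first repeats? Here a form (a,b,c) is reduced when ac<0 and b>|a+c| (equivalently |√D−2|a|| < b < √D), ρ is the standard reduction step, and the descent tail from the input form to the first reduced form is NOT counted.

D = 760, ⌊√D⌋ = 27
river: ρ → (-11,12,14)
river: ρ → (14,16,-9)
river: ρ → (-9,20,10)
river: ρ → (10,20,-9)
river: ρ → (-9,16,14)
river: ρ → (14,12,-11)
river: ρ → (-11,10,15)
river: ρ → (15,20,-6)
river: ρ → (-6,16,21)
river: ρ → (21,26,-1)
river: ρ → (-1,26,21)
river: ρ → (21,16,-6)
river: ρ → (-6,20,15)
river: ρ → (15,10,-11)
ρ-cycle length = 14 (tail of 0 descent steps not counted)

14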